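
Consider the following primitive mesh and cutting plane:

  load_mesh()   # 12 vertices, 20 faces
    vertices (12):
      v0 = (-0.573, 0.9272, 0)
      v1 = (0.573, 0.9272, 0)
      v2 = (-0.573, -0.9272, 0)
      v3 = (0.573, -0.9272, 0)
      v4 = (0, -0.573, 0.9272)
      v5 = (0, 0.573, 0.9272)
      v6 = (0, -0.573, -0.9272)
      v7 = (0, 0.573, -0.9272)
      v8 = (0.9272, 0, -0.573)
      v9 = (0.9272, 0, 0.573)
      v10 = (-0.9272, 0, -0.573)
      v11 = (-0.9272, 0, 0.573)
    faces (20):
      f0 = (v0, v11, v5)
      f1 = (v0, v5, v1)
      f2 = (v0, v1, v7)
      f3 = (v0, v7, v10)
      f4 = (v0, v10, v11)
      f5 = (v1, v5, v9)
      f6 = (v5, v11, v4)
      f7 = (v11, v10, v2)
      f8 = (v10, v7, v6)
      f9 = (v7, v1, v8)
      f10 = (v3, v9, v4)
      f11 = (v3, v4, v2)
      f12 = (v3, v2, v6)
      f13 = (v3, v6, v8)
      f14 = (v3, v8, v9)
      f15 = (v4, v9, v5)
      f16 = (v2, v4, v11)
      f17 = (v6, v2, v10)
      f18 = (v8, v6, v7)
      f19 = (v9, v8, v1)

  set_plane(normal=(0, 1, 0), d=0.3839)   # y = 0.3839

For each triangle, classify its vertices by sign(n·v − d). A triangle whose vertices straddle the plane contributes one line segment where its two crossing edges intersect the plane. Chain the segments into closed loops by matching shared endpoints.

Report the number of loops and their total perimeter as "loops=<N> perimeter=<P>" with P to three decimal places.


loops=1 perimeter=5.338

Straddling triangles (10 of 20):
  (v0,v11,v5) [+-+] → (-0.780546, 0.3839, 0.335754)–(-0.305992, 0.3839, 0.810308)  len=0.6711
  (v0,v7,v10) [++-] → (-0.305992, 0.3839, -0.810308)–(-0.780546, 0.3839, -0.335754)  len=0.6711
  (v0,v10,v11) [+--] → (-0.780546, 0.3839, -0.335754)–(-0.780546, 0.3839, 0.335754)  len=0.6715
  (v1,v5,v9) [++-] → (0.305992, 0.3839, 0.810308)–(0.780546, 0.3839, 0.335754)  len=0.6711
  (v5,v11,v4) [+--] → (-0.305992, 0.3839, 0.810308)–(0, 0.3839, 0.9272)  len=0.3276
  (v10,v7,v6) [-+-] → (-0.305992, 0.3839, -0.810308)–(0, 0.3839, -0.9272)  len=0.3276
  (v7,v1,v8) [++-] → (0.780546, 0.3839, -0.335754)–(0.305992, 0.3839, -0.810308)  len=0.6711
  (v4,v9,v5) [--+] → (0.305992, 0.3839, 0.810308)–(0, 0.3839, 0.9272)  len=0.3276
  (v8,v6,v7) [--+] → (0, 0.3839, -0.9272)–(0.305992, 0.3839, -0.810308)  len=0.3276
  (v9,v8,v1) [--+] → (0.780546, 0.3839, -0.335754)–(0.780546, 0.3839, 0.335754)  len=0.6715

Chained into 1 loop(s):
  loop 1: 10 segments, perimeter = 5.3377
Total perimeter = 5.338


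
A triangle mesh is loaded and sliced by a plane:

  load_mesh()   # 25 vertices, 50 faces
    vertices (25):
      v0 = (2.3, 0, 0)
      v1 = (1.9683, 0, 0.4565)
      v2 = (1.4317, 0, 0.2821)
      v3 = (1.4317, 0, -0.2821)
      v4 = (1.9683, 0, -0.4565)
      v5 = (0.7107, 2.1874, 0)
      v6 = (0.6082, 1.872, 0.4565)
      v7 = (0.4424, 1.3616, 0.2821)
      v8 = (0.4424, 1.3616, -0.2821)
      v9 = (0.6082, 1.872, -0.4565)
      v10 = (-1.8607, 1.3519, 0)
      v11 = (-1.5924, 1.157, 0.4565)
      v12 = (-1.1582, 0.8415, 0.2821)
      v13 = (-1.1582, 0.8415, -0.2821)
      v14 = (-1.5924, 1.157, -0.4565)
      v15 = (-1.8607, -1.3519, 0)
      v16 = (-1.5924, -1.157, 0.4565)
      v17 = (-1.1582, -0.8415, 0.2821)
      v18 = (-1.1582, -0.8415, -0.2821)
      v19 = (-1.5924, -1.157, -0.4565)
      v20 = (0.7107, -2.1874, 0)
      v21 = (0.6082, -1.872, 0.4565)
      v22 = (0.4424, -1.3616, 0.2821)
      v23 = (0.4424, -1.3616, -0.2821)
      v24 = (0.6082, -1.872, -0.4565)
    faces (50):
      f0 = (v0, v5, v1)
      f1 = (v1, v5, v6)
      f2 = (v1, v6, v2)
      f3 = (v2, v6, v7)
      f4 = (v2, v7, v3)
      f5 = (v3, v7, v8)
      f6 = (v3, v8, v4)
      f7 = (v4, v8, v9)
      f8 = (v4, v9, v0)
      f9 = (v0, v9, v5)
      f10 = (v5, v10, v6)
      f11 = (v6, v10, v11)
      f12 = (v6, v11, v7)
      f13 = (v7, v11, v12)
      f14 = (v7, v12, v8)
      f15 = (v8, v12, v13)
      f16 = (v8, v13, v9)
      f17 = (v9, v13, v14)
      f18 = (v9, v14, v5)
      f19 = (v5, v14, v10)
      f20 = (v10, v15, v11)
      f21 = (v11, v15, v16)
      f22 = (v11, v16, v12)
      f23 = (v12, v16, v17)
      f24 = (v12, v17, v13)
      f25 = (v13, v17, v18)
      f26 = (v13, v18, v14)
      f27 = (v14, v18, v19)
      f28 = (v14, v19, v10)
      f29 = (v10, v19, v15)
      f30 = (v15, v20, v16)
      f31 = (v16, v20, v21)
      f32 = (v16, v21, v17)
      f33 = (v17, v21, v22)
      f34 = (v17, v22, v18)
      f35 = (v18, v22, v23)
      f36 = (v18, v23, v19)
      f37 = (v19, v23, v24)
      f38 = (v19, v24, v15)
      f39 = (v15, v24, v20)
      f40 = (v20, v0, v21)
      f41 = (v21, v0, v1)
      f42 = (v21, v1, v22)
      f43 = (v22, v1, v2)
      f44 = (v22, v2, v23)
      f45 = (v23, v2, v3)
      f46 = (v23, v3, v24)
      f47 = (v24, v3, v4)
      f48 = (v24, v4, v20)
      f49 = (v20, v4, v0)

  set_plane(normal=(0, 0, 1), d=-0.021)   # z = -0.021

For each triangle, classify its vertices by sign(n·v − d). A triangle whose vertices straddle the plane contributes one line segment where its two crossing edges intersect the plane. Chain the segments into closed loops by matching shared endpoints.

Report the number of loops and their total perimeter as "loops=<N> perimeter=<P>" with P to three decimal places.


loops=2 perimeter=21.844

Straddling triangles (20 of 50):
  (v2,v7,v3) [++-] → (0.973873, 0.63012, -0.021)–(1.4317, 0, -0.021)  len=0.7789
  (v3,v7,v8) [-+-] → (0.973873, 0.63012, -0.021)–(0.4424, 1.3616, -0.021)  len=0.9042
  (v4,v9,v0) [--+] → (2.22217, 0.0861161, -0.021)–(2.28474, 0, -0.021)  len=0.1064
  (v0,v9,v5) [+-+] → (2.22217, 0.0861161, -0.021)–(0.705985, 2.17289, -0.021)  len=2.5794
  (v7,v12,v8) [++-] → (-0.298324, 1.12091, -0.021)–(0.4424, 1.3616, -0.021)  len=0.7788
  (v8,v12,v13) [-+-] → (-0.298324, 1.12091, -0.021)–(-1.1582, 0.8415, -0.021)  len=0.9041
  (v9,v14,v5) [--+] → (0.604752, 2.14, -0.021)–(0.705985, 2.17289, -0.021)  len=0.1064
  (v5,v14,v10) [+-+] → (0.604752, 2.14, -0.021)–(-1.84836, 1.34293, -0.021)  len=2.5794
  (v12,v17,v13) [++-] → (-1.1582, 0.0626427, -0.021)–(-1.1582, 0.8415, -0.021)  len=0.7789
  (v13,v17,v18) [-+-] → (-1.1582, 0.0626427, -0.021)–(-1.1582, -0.8415, -0.021)  len=0.9041
  (v14,v19,v10) [--+] → (-1.84836, 1.23649, -0.021)–(-1.84836, 1.34293, -0.021)  len=0.1064
  (v10,v19,v15) [+-+] → (-1.84836, 1.23649, -0.021)–(-1.84836, -1.34293, -0.021)  len=2.5794
  (v17,v22,v18) [++-] → (-0.417476, -1.08219, -0.021)–(-1.1582, -0.8415, -0.021)  len=0.7788
  (v18,v22,v23) [-+-] → (-0.417476, -1.08219, -0.021)–(0.4424, -1.3616, -0.021)  len=0.9041
  (v19,v24,v15) [--+] → (-1.74713, -1.37583, -0.021)–(-1.84836, -1.34293, -0.021)  len=0.1064
  (v15,v24,v20) [+-+] → (-1.74713, -1.37583, -0.021)–(0.705985, -2.17289, -0.021)  len=2.5794
  (v22,v2,v23) [++-] → (0.900227, -0.73148, -0.021)–(0.4424, -1.3616, -0.021)  len=0.7789
  (v23,v2,v3) [-+-] → (0.900227, -0.73148, -0.021)–(1.4317, 0, -0.021)  len=0.9042
  (v24,v4,v20) [--+] → (0.768552, -2.08677, -0.021)–(0.705985, -2.17289, -0.021)  len=0.1064
  (v20,v4,v0) [+-+] → (0.768552, -2.08677, -0.021)–(2.28474, 0, -0.021)  len=2.5794

Chained into 2 loop(s):
  loop 1: 10 segments, perimeter = 8.4151
  loop 2: 10 segments, perimeter = 13.4292
Total perimeter = 21.844


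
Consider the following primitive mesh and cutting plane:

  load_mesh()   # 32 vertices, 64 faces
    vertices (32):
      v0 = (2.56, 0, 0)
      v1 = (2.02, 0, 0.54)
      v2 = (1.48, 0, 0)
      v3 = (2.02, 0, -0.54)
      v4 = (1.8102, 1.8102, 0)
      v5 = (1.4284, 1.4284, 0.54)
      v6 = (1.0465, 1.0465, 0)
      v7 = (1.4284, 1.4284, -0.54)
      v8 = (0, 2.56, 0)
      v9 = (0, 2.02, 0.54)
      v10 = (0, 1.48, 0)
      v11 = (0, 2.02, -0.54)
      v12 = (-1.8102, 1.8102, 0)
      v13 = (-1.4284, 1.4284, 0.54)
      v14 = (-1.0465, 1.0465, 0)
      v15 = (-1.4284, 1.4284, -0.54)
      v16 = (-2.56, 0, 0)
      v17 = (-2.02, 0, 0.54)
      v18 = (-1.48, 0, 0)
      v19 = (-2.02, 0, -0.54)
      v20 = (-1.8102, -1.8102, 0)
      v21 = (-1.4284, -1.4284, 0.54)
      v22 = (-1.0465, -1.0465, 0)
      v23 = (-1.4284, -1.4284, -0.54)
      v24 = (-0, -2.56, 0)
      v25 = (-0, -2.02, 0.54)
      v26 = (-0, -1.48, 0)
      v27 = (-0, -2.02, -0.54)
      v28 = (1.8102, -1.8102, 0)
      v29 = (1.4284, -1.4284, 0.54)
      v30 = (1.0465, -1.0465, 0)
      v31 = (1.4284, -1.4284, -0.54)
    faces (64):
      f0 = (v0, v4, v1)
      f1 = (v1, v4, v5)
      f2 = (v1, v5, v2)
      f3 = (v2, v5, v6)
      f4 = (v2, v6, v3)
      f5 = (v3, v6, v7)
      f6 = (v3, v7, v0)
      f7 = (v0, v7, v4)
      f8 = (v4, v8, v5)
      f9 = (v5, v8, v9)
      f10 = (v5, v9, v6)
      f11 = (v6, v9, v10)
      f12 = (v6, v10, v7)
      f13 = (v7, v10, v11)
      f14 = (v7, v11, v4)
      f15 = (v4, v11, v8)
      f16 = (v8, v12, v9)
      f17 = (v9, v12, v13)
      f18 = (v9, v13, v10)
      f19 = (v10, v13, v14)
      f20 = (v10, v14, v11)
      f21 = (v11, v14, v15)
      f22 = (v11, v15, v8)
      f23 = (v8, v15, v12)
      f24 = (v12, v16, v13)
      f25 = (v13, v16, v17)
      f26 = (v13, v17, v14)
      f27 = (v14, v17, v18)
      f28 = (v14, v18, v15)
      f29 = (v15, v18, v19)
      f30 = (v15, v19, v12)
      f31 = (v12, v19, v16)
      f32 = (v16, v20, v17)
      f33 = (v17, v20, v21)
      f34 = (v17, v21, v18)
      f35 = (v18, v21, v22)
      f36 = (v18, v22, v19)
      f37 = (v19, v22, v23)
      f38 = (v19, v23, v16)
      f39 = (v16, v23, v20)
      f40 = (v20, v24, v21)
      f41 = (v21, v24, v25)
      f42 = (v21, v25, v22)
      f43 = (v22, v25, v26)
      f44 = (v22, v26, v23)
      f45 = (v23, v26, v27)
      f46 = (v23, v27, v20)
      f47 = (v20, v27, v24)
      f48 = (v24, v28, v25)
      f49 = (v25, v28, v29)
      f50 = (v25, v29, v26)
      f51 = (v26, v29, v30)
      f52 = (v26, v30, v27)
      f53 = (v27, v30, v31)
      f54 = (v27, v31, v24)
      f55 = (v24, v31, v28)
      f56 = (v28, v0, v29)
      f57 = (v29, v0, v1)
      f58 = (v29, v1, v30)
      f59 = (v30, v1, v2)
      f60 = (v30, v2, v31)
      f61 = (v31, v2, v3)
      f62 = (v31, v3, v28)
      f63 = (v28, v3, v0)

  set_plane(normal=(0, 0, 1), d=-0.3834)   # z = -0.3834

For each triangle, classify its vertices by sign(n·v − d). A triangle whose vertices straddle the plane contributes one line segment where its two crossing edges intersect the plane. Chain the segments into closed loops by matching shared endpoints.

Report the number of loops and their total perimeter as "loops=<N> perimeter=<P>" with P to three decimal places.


Straddling triangles (32 of 64):
  (v2,v6,v3) [++-] → (1.73768, 0.303485, -0.3834)–(1.8634, 0, -0.3834)  len=0.3285
  (v3,v6,v7) [-+-] → (1.73768, 0.303485, -0.3834)–(1.31765, 1.31765, -0.3834)  len=1.0977
  (v3,v7,v0) [--+] → (1.75656, 1.01416, -0.3834)–(2.1766, 0, -0.3834)  len=1.0977
  (v0,v7,v4) [+-+] → (1.75656, 1.01416, -0.3834)–(1.53912, 1.53912, -0.3834)  len=0.5682
  (v6,v10,v7) [++-] → (1.01416, 1.44336, -0.3834)–(1.31765, 1.31765, -0.3834)  len=0.3285
  (v7,v10,v11) [-+-] → (1.01416, 1.44336, -0.3834)–(0, 1.8634, -0.3834)  len=1.0977
  (v7,v11,v4) [--+] → (0.524958, 1.95916, -0.3834)–(1.53912, 1.53912, -0.3834)  len=1.0977
  (v4,v11,v8) [+-+] → (0.524958, 1.95916, -0.3834)–(0, 2.1766, -0.3834)  len=0.5682
  (v10,v14,v11) [++-] → (-0.303485, 1.73768, -0.3834)–(0, 1.8634, -0.3834)  len=0.3285
  (v11,v14,v15) [-+-] → (-0.303485, 1.73768, -0.3834)–(-1.31765, 1.31765, -0.3834)  len=1.0977
  (v11,v15,v8) [--+] → (-1.01416, 1.75656, -0.3834)–(0, 2.1766, -0.3834)  len=1.0977
  (v8,v15,v12) [+-+] → (-1.01416, 1.75656, -0.3834)–(-1.53912, 1.53912, -0.3834)  len=0.5682
  (v14,v18,v15) [++-] → (-1.44336, 1.01416, -0.3834)–(-1.31765, 1.31765, -0.3834)  len=0.3285
  (v15,v18,v19) [-+-] → (-1.44336, 1.01416, -0.3834)–(-1.8634, 0, -0.3834)  len=1.0977
  (v15,v19,v12) [--+] → (-1.95916, 0.524958, -0.3834)–(-1.53912, 1.53912, -0.3834)  len=1.0977
  (v12,v19,v16) [+-+] → (-1.95916, 0.524958, -0.3834)–(-2.1766, 0, -0.3834)  len=0.5682
  (v18,v22,v19) [++-] → (-1.73768, -0.303485, -0.3834)–(-1.8634, 0, -0.3834)  len=0.3285
  (v19,v22,v23) [-+-] → (-1.73768, -0.303485, -0.3834)–(-1.31765, -1.31765, -0.3834)  len=1.0977
  (v19,v23,v16) [--+] → (-1.75656, -1.01416, -0.3834)–(-2.1766, 0, -0.3834)  len=1.0977
  (v16,v23,v20) [+-+] → (-1.75656, -1.01416, -0.3834)–(-1.53912, -1.53912, -0.3834)  len=0.5682
  (v22,v26,v23) [++-] → (-1.01416, -1.44336, -0.3834)–(-1.31765, -1.31765, -0.3834)  len=0.3285
  (v23,v26,v27) [-+-] → (-1.01416, -1.44336, -0.3834)–(0, -1.8634, -0.3834)  len=1.0977
  (v23,v27,v20) [--+] → (-0.524958, -1.95916, -0.3834)–(-1.53912, -1.53912, -0.3834)  len=1.0977
  (v20,v27,v24) [+-+] → (-0.524958, -1.95916, -0.3834)–(0, -2.1766, -0.3834)  len=0.5682
  (v26,v30,v27) [++-] → (0.303485, -1.73768, -0.3834)–(0, -1.8634, -0.3834)  len=0.3285
  (v27,v30,v31) [-+-] → (0.303485, -1.73768, -0.3834)–(1.31765, -1.31765, -0.3834)  len=1.0977
  (v27,v31,v24) [--+] → (1.01416, -1.75656, -0.3834)–(0, -2.1766, -0.3834)  len=1.0977
  (v24,v31,v28) [+-+] → (1.01416, -1.75656, -0.3834)–(1.53912, -1.53912, -0.3834)  len=0.5682
  (v30,v2,v31) [++-] → (1.44336, -1.01416, -0.3834)–(1.31765, -1.31765, -0.3834)  len=0.3285
  (v31,v2,v3) [-+-] → (1.44336, -1.01416, -0.3834)–(1.8634, 0, -0.3834)  len=1.0977
  (v31,v3,v28) [--+] → (1.95916, -0.524958, -0.3834)–(1.53912, -1.53912, -0.3834)  len=1.0977
  (v28,v3,v0) [+-+] → (1.95916, -0.524958, -0.3834)–(2.1766, 0, -0.3834)  len=0.5682

Chained into 2 loop(s):
  loop 1: 16 segments, perimeter = 11.4096
  loop 2: 16 segments, perimeter = 13.3273
Total perimeter = 24.737

loops=2 perimeter=24.737


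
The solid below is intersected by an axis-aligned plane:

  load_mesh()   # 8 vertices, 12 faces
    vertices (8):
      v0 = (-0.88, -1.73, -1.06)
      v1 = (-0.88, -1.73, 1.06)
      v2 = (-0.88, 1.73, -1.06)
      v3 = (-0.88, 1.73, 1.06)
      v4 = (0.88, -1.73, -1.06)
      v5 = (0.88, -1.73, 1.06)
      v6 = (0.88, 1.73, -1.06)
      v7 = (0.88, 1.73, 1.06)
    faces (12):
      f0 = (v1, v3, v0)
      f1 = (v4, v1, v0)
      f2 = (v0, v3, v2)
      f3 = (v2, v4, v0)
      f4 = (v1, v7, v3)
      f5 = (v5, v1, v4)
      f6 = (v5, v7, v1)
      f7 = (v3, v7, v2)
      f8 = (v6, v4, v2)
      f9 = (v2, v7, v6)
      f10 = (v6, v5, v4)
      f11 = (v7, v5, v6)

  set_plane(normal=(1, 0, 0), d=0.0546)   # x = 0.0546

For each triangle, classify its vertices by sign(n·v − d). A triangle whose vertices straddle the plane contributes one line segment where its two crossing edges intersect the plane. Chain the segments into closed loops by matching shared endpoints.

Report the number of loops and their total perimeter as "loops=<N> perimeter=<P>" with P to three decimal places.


Straddling triangles (8 of 12):
  (v4,v1,v0) [+--] → (0.0546, -1.73, -0.0657682)–(0.0546, -1.73, -1.06)  len=0.9942
  (v2,v4,v0) [-+-] → (0.0546, -0.107339, -1.06)–(0.0546, -1.73, -1.06)  len=1.6227
  (v1,v7,v3) [-+-] → (0.0546, 0.107339, 1.06)–(0.0546, 1.73, 1.06)  len=1.6227
  (v5,v1,v4) [+-+] → (0.0546, -1.73, 1.06)–(0.0546, -1.73, -0.0657682)  len=1.1258
  (v5,v7,v1) [++-] → (0.0546, 0.107339, 1.06)–(0.0546, -1.73, 1.06)  len=1.8373
  (v3,v7,v2) [-+-] → (0.0546, 1.73, 1.06)–(0.0546, 1.73, 0.0657682)  len=0.9942
  (v6,v4,v2) [++-] → (0.0546, -0.107339, -1.06)–(0.0546, 1.73, -1.06)  len=1.8373
  (v2,v7,v6) [-++] → (0.0546, 1.73, 0.0657682)–(0.0546, 1.73, -1.06)  len=1.1258

Chained into 1 loop(s):
  loop 1: 8 segments, perimeter = 11.1600
Total perimeter = 11.160

loops=1 perimeter=11.160


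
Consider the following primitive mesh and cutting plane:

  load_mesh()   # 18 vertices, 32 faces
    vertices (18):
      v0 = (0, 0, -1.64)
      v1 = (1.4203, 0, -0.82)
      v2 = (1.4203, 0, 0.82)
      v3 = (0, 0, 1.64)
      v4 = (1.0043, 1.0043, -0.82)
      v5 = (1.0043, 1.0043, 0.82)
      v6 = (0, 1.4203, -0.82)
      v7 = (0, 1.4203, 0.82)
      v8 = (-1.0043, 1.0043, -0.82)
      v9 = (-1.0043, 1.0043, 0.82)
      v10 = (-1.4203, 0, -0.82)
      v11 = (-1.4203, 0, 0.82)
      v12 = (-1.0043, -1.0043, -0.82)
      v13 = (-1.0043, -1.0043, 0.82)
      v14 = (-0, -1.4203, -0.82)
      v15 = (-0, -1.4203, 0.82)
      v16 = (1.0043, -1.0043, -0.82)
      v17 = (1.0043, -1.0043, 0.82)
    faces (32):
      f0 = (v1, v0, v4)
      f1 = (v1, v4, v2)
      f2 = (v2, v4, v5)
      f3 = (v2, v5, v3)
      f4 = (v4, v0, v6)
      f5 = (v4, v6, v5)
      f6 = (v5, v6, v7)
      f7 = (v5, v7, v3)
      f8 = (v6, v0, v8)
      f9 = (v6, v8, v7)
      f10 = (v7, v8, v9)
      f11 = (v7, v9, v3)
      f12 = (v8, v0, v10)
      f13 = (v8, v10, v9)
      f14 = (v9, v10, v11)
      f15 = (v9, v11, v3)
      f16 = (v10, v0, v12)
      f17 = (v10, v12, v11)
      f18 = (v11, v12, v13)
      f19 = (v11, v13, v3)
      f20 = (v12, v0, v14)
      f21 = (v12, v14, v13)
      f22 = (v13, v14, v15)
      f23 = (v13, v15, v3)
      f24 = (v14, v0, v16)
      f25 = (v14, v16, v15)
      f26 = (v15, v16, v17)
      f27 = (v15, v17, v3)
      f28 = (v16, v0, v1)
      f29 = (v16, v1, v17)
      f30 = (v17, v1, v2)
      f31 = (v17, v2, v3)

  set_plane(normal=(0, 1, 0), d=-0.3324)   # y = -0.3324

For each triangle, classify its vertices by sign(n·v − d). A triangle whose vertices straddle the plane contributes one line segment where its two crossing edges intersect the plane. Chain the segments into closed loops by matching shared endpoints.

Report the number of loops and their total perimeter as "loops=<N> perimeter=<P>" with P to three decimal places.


Straddling triangles (12 of 32):
  (v10,v0,v12) [++-] → (-0.3324, -0.3324, -1.3686)–(-1.28261, -0.3324, -0.82)  len=1.0972
  (v10,v12,v11) [+-+] → (-1.28261, -0.3324, -0.82)–(-1.28261, -0.3324, 0.277198)  len=1.0972
  (v11,v12,v13) [+--] → (-1.28261, -0.3324, 0.277198)–(-1.28261, -0.3324, 0.82)  len=0.5428
  (v11,v13,v3) [+-+] → (-1.28261, -0.3324, 0.82)–(-0.3324, -0.3324, 1.3686)  len=1.0972
  (v12,v0,v14) [-+-] → (-0.3324, -0.3324, -1.3686)–(0, -0.3324, -1.44809)  len=0.3418
  (v13,v15,v3) [--+] → (0, -0.3324, 1.44809)–(-0.3324, -0.3324, 1.3686)  len=0.3418
  (v14,v0,v16) [-+-] → (0, -0.3324, -1.44809)–(0.3324, -0.3324, -1.3686)  len=0.3418
  (v15,v17,v3) [--+] → (0.3324, -0.3324, 1.3686)–(0, -0.3324, 1.44809)  len=0.3418
  (v16,v0,v1) [-++] → (0.3324, -0.3324, -1.3686)–(1.28261, -0.3324, -0.82)  len=1.0972
  (v16,v1,v17) [-+-] → (1.28261, -0.3324, -0.82)–(1.28261, -0.3324, -0.277198)  len=0.5428
  (v17,v1,v2) [-++] → (1.28261, -0.3324, -0.277198)–(1.28261, -0.3324, 0.82)  len=1.0972
  (v17,v2,v3) [-++] → (1.28261, -0.3324, 0.82)–(0.3324, -0.3324, 1.3686)  len=1.0972

Chained into 1 loop(s):
  loop 1: 12 segments, perimeter = 9.0359
Total perimeter = 9.036

loops=1 perimeter=9.036


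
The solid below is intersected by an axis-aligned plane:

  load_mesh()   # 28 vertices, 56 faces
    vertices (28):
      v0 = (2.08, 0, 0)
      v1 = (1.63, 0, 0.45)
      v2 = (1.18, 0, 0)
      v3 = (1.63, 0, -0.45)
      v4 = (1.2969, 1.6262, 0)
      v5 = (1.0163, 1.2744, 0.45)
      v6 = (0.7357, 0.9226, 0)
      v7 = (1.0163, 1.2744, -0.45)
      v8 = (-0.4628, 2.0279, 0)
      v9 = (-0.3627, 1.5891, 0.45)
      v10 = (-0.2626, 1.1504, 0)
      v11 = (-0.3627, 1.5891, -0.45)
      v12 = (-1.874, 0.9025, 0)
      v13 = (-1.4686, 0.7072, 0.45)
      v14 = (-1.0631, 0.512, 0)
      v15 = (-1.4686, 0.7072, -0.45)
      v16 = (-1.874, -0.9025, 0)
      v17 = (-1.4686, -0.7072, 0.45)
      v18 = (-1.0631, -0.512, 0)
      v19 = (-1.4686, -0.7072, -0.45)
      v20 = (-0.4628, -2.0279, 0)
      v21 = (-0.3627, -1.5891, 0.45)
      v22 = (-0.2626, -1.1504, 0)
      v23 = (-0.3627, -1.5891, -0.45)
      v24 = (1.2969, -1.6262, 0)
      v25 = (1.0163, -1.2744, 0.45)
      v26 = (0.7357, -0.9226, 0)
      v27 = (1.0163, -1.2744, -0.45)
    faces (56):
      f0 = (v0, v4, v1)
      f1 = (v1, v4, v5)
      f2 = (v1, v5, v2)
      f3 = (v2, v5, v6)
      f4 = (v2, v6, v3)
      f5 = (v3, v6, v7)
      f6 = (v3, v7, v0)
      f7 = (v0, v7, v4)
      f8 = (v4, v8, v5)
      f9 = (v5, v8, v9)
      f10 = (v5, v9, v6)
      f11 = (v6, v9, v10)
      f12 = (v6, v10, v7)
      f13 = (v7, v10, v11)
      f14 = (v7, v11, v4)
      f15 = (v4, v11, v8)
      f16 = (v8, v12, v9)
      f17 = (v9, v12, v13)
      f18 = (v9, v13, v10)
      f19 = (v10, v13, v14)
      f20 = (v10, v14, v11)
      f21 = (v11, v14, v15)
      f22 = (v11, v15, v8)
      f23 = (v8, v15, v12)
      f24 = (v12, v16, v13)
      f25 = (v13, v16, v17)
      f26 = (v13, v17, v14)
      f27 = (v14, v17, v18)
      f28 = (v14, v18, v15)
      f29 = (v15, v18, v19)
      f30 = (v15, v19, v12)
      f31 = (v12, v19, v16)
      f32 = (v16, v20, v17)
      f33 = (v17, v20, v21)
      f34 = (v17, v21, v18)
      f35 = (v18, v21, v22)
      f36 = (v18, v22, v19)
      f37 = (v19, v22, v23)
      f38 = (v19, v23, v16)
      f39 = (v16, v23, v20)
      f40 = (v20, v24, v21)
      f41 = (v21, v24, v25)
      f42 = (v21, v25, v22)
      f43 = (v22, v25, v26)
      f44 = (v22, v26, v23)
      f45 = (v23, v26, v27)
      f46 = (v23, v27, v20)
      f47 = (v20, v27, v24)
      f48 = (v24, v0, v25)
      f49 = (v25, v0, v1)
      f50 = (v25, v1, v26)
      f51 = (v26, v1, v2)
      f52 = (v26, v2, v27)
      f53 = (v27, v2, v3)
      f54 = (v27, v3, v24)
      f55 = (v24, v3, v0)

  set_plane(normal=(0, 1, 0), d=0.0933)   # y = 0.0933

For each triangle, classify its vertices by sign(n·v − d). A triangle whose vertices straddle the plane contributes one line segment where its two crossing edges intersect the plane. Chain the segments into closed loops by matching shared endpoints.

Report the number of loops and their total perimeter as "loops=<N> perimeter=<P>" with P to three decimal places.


loops=2 perimeter=4.968

Straddling triangles (16 of 56):
  (v0,v4,v1) [-+-] → (2.03507, 0.0933, 0)–(1.61089, 0.0933, 0.424182)  len=0.5999
  (v1,v4,v5) [-++] → (1.61089, 0.0933, 0.424182)–(1.58507, 0.0933, 0.45)  len=0.0365
  (v1,v5,v2) [-+-] → (1.58507, 0.0933, 0.45)–(1.16802, 0.0933, 0.0329449)  len=0.5898
  (v2,v5,v6) [-++] → (1.16802, 0.0933, 0.0329449)–(1.13507, 0.0933, 0)  len=0.0466
  (v2,v6,v3) [-+-] → (1.13507, 0.0933, 0)–(1.53956, 0.0933, -0.404493)  len=0.5720
  (v3,v6,v7) [-++] → (1.53956, 0.0933, -0.404493)–(1.58507, 0.0933, -0.45)  len=0.0644
  (v3,v7,v0) [-+-] → (1.58507, 0.0933, -0.45)–(2.00213, 0.0933, -0.0329449)  len=0.5898
  (v0,v7,v4) [-++] → (2.00213, 0.0933, -0.0329449)–(2.03507, 0.0933, 0)  len=0.0466
  (v12,v16,v13) [+-+] → (-1.874, 0.0933, 0)–(-1.62321, 0.0933, 0.278381)  len=0.3747
  (v13,v16,v17) [+--] → (-1.62321, 0.0933, 0.278381)–(-1.4686, 0.0933, 0.45)  len=0.2310
  (v13,v17,v14) [+-+] → (-1.4686, 0.0933, 0.45)–(-1.20236, 0.0933, 0.15454)  len=0.3977
  (v14,v17,v18) [+--] → (-1.20236, 0.0933, 0.15454)–(-1.0631, 0.0933, 0)  len=0.2080
  (v14,v18,v15) [+-+] → (-1.0631, 0.0933, 0)–(-1.26442, 0.0933, -0.223413)  len=0.3007
  (v15,v18,v19) [+--] → (-1.26442, 0.0933, -0.223413)–(-1.4686, 0.0933, -0.45)  len=0.3050
  (v15,v19,v12) [+-+] → (-1.4686, 0.0933, -0.45)–(-1.6702, 0.0933, -0.226216)  len=0.3012
  (v12,v19,v16) [+--] → (-1.6702, 0.0933, -0.226216)–(-1.874, 0.0933, 0)  len=0.3045

Chained into 2 loop(s):
  loop 1: 8 segments, perimeter = 2.5456
  loop 2: 8 segments, perimeter = 2.4229
Total perimeter = 4.968


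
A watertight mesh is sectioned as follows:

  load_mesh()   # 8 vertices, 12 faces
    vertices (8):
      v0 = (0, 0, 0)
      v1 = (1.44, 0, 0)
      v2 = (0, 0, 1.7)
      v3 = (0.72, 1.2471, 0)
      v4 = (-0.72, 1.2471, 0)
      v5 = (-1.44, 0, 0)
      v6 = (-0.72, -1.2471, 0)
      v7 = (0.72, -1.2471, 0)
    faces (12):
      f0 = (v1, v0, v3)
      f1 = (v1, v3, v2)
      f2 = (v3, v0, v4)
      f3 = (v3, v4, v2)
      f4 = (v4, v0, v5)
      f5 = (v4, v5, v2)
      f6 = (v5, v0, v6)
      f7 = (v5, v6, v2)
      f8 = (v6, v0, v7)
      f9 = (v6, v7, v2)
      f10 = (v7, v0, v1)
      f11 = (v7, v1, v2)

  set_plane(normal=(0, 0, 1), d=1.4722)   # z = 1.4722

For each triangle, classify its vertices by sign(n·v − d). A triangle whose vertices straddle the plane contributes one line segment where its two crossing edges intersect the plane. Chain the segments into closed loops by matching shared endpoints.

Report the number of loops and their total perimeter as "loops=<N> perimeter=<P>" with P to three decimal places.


Straddling triangles (6 of 12):
  (v1,v3,v2) [--+] → (0.09648, 0.167111, 1.4722)–(0.19296, 0, 1.4722)  len=0.1930
  (v3,v4,v2) [--+] → (-0.09648, 0.167111, 1.4722)–(0.09648, 0.167111, 1.4722)  len=0.1930
  (v4,v5,v2) [--+] → (-0.19296, 0, 1.4722)–(-0.09648, 0.167111, 1.4722)  len=0.1930
  (v5,v6,v2) [--+] → (-0.09648, -0.167111, 1.4722)–(-0.19296, 0, 1.4722)  len=0.1930
  (v6,v7,v2) [--+] → (0.09648, -0.167111, 1.4722)–(-0.09648, -0.167111, 1.4722)  len=0.1930
  (v7,v1,v2) [--+] → (0.19296, 0, 1.4722)–(0.09648, -0.167111, 1.4722)  len=0.1930

Chained into 1 loop(s):
  loop 1: 6 segments, perimeter = 1.1578
Total perimeter = 1.158

loops=1 perimeter=1.158


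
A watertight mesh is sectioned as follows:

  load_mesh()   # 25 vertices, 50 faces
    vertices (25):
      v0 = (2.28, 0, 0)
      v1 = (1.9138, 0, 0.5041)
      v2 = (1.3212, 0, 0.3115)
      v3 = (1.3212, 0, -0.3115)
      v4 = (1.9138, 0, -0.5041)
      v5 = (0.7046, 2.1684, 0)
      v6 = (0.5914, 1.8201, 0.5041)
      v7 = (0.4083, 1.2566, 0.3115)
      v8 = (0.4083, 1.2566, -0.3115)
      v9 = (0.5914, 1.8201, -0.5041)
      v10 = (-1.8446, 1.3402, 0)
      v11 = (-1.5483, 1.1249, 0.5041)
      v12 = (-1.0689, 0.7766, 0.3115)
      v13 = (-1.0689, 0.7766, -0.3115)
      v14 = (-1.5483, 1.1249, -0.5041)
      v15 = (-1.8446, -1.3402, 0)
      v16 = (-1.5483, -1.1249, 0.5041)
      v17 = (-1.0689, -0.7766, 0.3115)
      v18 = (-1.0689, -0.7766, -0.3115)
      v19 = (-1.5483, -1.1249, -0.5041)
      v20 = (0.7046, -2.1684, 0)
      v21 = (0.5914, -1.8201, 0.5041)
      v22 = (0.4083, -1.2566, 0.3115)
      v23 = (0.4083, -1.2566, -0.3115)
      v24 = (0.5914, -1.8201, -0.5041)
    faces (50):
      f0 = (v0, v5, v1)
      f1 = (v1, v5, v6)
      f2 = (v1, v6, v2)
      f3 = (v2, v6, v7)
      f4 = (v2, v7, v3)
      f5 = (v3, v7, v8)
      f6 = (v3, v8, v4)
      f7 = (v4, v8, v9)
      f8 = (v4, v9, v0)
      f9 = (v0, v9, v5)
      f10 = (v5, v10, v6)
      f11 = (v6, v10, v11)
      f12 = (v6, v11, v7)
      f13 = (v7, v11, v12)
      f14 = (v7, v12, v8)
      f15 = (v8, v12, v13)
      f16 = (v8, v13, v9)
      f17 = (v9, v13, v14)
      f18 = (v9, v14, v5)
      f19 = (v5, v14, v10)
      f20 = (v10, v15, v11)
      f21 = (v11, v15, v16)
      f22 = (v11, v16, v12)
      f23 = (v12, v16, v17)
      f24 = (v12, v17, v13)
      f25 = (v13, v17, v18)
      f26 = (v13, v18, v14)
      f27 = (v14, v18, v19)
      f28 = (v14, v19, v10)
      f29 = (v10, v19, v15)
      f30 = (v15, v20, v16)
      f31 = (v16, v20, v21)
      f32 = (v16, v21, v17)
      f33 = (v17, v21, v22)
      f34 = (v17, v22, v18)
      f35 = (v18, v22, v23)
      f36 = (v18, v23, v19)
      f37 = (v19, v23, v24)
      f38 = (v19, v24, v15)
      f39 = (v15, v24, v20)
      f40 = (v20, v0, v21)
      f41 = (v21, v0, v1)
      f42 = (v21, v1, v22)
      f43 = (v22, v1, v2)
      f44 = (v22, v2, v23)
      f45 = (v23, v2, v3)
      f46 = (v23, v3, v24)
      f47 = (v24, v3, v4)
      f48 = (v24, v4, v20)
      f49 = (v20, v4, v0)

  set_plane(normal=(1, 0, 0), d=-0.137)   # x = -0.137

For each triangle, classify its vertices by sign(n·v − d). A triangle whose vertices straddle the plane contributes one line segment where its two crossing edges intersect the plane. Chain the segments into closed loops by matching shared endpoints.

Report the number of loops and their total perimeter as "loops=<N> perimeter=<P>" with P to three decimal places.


loops=2 perimeter=5.775

Straddling triangles (20 of 50):
  (v5,v10,v6) [+-+] → (-0.137, 1.89498, 0)–(-0.137, 1.6766, 0.353367)  len=0.4154
  (v6,v10,v11) [+--] → (-0.137, 1.6766, 0.353367)–(-0.137, 1.58344, 0.5041)  len=0.1772
  (v6,v11,v7) [+-+] → (-0.137, 1.58344, 0.5041)–(-0.137, 1.2199, 0.365177)  len=0.3892
  (v7,v11,v12) [+--] → (-0.137, 1.2199, 0.365177)–(-0.137, 1.07941, 0.3115)  len=0.1504
  (v7,v12,v8) [+-+] → (-0.137, 1.07941, 0.3115)–(-0.137, 1.07941, -0.0815231)  len=0.3930
  (v8,v12,v13) [+--] → (-0.137, 1.07941, -0.0815231)–(-0.137, 1.07941, -0.3115)  len=0.2300
  (v8,v13,v9) [+-+] → (-0.137, 1.07941, -0.3115)–(-0.137, 1.3623, -0.419603)  len=0.3028
  (v9,v13,v14) [+--] → (-0.137, 1.3623, -0.419603)–(-0.137, 1.58344, -0.5041)  len=0.2367
  (v9,v14,v5) [+-+] → (-0.137, 1.58344, -0.5041)–(-0.137, 1.77859, -0.188313)  len=0.3712
  (v5,v14,v10) [+--] → (-0.137, 1.77859, -0.188313)–(-0.137, 1.89498, 0)  len=0.2214
  (v15,v20,v16) [-+-] → (-0.137, -1.89498, 0)–(-0.137, -1.77859, 0.188313)  len=0.2214
  (v16,v20,v21) [-++] → (-0.137, -1.77859, 0.188313)–(-0.137, -1.58344, 0.5041)  len=0.3712
  (v16,v21,v17) [-+-] → (-0.137, -1.58344, 0.5041)–(-0.137, -1.3623, 0.419603)  len=0.2367
  (v17,v21,v22) [-++] → (-0.137, -1.3623, 0.419603)–(-0.137, -1.07941, 0.3115)  len=0.3028
  (v17,v22,v18) [-+-] → (-0.137, -1.07941, 0.3115)–(-0.137, -1.07941, 0.0815231)  len=0.2300
  (v18,v22,v23) [-++] → (-0.137, -1.07941, 0.0815231)–(-0.137, -1.07941, -0.3115)  len=0.3930
  (v18,v23,v19) [-+-] → (-0.137, -1.07941, -0.3115)–(-0.137, -1.2199, -0.365177)  len=0.1504
  (v19,v23,v24) [-++] → (-0.137, -1.2199, -0.365177)–(-0.137, -1.58344, -0.5041)  len=0.3892
  (v19,v24,v15) [-+-] → (-0.137, -1.58344, -0.5041)–(-0.137, -1.6766, -0.353367)  len=0.1772
  (v15,v24,v20) [-++] → (-0.137, -1.6766, -0.353367)–(-0.137, -1.89498, 0)  len=0.4154

Chained into 2 loop(s):
  loop 1: 10 segments, perimeter = 2.8873
  loop 2: 10 segments, perimeter = 2.8873
Total perimeter = 5.775


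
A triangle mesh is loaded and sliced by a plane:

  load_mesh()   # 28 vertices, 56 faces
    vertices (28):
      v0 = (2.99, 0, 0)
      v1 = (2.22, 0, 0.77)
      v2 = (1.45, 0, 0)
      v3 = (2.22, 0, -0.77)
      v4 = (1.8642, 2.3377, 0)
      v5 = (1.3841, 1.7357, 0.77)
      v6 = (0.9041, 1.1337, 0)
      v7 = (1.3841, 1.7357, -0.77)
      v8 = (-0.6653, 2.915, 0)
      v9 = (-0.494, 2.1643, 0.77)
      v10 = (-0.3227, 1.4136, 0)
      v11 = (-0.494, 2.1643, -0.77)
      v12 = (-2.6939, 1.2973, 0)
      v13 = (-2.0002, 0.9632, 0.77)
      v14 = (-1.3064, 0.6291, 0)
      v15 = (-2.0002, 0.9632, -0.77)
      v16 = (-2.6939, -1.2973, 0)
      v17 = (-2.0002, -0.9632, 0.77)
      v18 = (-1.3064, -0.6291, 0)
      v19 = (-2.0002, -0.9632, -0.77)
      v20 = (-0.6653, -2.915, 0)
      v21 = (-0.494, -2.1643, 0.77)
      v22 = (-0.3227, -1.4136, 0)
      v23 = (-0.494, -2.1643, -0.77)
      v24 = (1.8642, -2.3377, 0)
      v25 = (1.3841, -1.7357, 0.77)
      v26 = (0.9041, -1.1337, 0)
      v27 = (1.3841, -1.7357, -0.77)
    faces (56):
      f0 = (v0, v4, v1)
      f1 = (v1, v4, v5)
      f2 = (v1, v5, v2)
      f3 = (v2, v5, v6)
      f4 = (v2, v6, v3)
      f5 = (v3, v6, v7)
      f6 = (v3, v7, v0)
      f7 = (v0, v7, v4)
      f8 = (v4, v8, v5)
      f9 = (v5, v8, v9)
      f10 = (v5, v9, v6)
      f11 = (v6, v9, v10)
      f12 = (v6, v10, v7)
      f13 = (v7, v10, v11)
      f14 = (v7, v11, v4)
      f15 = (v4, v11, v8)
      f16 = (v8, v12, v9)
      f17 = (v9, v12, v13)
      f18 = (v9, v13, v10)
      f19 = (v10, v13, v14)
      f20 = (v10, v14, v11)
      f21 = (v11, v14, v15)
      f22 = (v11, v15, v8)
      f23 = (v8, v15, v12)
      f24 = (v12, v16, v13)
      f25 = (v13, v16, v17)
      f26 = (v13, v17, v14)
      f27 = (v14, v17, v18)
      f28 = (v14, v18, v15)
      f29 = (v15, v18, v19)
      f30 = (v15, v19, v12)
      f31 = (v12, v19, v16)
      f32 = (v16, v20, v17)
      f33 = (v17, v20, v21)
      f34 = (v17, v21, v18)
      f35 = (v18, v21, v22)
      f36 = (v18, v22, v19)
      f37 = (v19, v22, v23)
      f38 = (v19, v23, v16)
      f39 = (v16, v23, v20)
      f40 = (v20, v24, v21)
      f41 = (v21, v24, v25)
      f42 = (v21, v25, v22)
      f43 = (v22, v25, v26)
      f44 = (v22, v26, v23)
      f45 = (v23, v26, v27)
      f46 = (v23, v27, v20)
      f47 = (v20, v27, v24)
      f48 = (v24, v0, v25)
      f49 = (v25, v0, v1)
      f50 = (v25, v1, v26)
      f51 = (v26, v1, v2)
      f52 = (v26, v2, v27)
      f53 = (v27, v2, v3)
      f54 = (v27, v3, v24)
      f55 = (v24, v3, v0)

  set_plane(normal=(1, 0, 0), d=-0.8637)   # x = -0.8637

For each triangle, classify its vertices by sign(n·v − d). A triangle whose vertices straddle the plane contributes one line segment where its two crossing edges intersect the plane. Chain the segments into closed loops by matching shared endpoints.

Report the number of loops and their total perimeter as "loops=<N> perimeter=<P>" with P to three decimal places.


loops=2 perimeter=9.399

Straddling triangles (16 of 56):
  (v8,v12,v9) [+-+] → (-0.8637, 2.75679, 0)–(-0.8637, 2.0186, 0.640599)  len=0.9774
  (v9,v12,v13) [+--] → (-0.8637, 2.0186, 0.640599)–(-0.8637, 1.86949, 0.77)  len=0.1974
  (v9,v13,v10) [+-+] → (-0.8637, 1.86949, 0.77)–(-0.8637, 1.26834, 0.248328)  len=0.7959
  (v10,v13,v14) [+--] → (-0.8637, 1.26834, 0.248328)–(-0.8637, 0.982153, 0)  len=0.3789
  (v10,v14,v11) [+-+] → (-0.8637, 0.982153, 0)–(-0.8637, 1.46567, -0.419595)  len=0.6402
  (v11,v14,v15) [+--] → (-0.8637, 1.46567, -0.419595)–(-0.8637, 1.86949, -0.77)  len=0.5346
  (v11,v15,v8) [+-+] → (-0.8637, 1.86949, -0.77)–(-0.8637, 2.62491, -0.114442)  len=1.0002
  (v8,v15,v12) [+--] → (-0.8637, 2.62491, -0.114442)–(-0.8637, 2.75679, 0)  len=0.1746
  (v16,v20,v17) [-+-] → (-0.8637, -2.75679, 0)–(-0.8637, -2.62491, 0.114442)  len=0.1746
  (v17,v20,v21) [-++] → (-0.8637, -2.62491, 0.114442)–(-0.8637, -1.86949, 0.77)  len=1.0002
  (v17,v21,v18) [-+-] → (-0.8637, -1.86949, 0.77)–(-0.8637, -1.46567, 0.419595)  len=0.5346
  (v18,v21,v22) [-++] → (-0.8637, -1.46567, 0.419595)–(-0.8637, -0.982153, 0)  len=0.6402
  (v18,v22,v19) [-+-] → (-0.8637, -0.982153, 0)–(-0.8637, -1.26834, -0.248328)  len=0.3789
  (v19,v22,v23) [-++] → (-0.8637, -1.26834, -0.248328)–(-0.8637, -1.86949, -0.77)  len=0.7959
  (v19,v23,v16) [-+-] → (-0.8637, -1.86949, -0.77)–(-0.8637, -2.0186, -0.640599)  len=0.1974
  (v16,v23,v20) [-++] → (-0.8637, -2.0186, -0.640599)–(-0.8637, -2.75679, 0)  len=0.9774

Chained into 2 loop(s):
  loop 1: 8 segments, perimeter = 4.6993
  loop 2: 8 segments, perimeter = 4.6993
Total perimeter = 9.399


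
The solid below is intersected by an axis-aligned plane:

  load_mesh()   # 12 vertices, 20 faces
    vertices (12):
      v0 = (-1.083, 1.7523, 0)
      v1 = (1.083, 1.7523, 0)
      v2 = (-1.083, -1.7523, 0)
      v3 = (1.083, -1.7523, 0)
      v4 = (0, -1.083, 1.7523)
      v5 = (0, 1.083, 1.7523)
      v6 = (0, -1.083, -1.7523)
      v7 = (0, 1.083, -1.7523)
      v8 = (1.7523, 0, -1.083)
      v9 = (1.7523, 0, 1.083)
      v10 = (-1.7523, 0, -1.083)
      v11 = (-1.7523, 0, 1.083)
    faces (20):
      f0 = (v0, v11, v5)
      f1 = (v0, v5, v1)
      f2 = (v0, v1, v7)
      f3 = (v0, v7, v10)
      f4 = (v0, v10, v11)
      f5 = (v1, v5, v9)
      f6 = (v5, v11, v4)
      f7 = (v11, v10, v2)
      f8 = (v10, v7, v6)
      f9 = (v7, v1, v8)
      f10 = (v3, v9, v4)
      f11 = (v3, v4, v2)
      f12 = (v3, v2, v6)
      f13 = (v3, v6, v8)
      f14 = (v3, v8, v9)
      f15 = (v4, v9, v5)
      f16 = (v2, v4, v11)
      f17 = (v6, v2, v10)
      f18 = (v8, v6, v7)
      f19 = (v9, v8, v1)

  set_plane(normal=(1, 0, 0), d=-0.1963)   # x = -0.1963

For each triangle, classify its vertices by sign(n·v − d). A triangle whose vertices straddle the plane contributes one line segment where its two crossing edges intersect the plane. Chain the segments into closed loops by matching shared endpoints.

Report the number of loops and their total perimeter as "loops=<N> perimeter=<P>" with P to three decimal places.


Straddling triangles (10 of 20):
  (v0,v11,v5) [--+] → (-0.1963, 0.961678, 1.67732)–(-0.1963, 1.20431, 1.43469)  len=0.3431
  (v0,v5,v1) [-++] → (-0.1963, 1.20431, 1.43469)–(-0.1963, 1.7523, 0)  len=1.5358
  (v0,v1,v7) [-++] → (-0.1963, 1.7523, 0)–(-0.1963, 1.20431, -1.43469)  len=1.5358
  (v0,v7,v10) [-+-] → (-0.1963, 1.20431, -1.43469)–(-0.1963, 0.961678, -1.67732)  len=0.3431
  (v5,v11,v4) [+-+] → (-0.1963, 0.961678, 1.67732)–(-0.1963, -0.961678, 1.67732)  len=1.9234
  (v10,v7,v6) [-++] → (-0.1963, 0.961678, -1.67732)–(-0.1963, -0.961678, -1.67732)  len=1.9234
  (v3,v4,v2) [++-] → (-0.1963, -1.20431, 1.43469)–(-0.1963, -1.7523, 0)  len=1.5358
  (v3,v2,v6) [+-+] → (-0.1963, -1.7523, 0)–(-0.1963, -1.20431, -1.43469)  len=1.5358
  (v2,v4,v11) [-+-] → (-0.1963, -1.20431, 1.43469)–(-0.1963, -0.961678, 1.67732)  len=0.3431
  (v6,v2,v10) [+--] → (-0.1963, -1.20431, -1.43469)–(-0.1963, -0.961678, -1.67732)  len=0.3431

Chained into 1 loop(s):
  loop 1: 10 segments, perimeter = 11.3624
Total perimeter = 11.362

loops=1 perimeter=11.362


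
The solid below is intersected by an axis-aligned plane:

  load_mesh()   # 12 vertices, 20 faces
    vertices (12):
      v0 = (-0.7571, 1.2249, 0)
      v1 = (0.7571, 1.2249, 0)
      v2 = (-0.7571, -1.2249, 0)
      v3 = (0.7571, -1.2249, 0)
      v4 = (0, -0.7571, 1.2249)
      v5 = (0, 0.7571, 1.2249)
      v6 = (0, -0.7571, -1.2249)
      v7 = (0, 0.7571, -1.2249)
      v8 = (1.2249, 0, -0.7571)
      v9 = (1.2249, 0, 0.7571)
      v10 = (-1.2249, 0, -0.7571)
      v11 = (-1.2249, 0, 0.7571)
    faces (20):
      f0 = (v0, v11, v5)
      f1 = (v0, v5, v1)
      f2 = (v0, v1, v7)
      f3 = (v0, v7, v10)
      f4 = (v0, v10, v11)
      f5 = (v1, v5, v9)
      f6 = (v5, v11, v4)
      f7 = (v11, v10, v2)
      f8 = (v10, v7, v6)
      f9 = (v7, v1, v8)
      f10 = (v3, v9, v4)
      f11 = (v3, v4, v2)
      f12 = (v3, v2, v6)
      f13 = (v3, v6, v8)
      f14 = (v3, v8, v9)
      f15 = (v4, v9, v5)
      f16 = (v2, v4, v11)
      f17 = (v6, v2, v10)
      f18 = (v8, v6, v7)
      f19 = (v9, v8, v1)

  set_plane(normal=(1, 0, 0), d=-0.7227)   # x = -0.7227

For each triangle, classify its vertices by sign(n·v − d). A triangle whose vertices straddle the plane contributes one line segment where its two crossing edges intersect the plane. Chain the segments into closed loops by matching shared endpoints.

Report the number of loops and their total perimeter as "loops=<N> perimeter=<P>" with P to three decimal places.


Straddling triangles (10 of 20):
  (v0,v11,v5) [--+] → (-0.7227, 0.310405, 0.948895)–(-0.7227, 1.20364, 0.0556552)  len=1.2632
  (v0,v5,v1) [-++] → (-0.7227, 1.20364, 0.0556552)–(-0.7227, 1.2249, 0)  len=0.0596
  (v0,v1,v7) [-++] → (-0.7227, 1.2249, 0)–(-0.7227, 1.20364, -0.0556552)  len=0.0596
  (v0,v7,v10) [-+-] → (-0.7227, 1.20364, -0.0556552)–(-0.7227, 0.310405, -0.948895)  len=1.2632
  (v5,v11,v4) [+-+] → (-0.7227, 0.310405, 0.948895)–(-0.7227, -0.310405, 0.948895)  len=0.6208
  (v10,v7,v6) [-++] → (-0.7227, 0.310405, -0.948895)–(-0.7227, -0.310405, -0.948895)  len=0.6208
  (v3,v4,v2) [++-] → (-0.7227, -1.20364, 0.0556552)–(-0.7227, -1.2249, 0)  len=0.0596
  (v3,v2,v6) [+-+] → (-0.7227, -1.2249, 0)–(-0.7227, -1.20364, -0.0556552)  len=0.0596
  (v2,v4,v11) [-+-] → (-0.7227, -1.20364, 0.0556552)–(-0.7227, -0.310405, 0.948895)  len=1.2632
  (v6,v2,v10) [+--] → (-0.7227, -1.20364, -0.0556552)–(-0.7227, -0.310405, -0.948895)  len=1.2632

Chained into 1 loop(s):
  loop 1: 10 segments, perimeter = 6.5329
Total perimeter = 6.533

loops=1 perimeter=6.533


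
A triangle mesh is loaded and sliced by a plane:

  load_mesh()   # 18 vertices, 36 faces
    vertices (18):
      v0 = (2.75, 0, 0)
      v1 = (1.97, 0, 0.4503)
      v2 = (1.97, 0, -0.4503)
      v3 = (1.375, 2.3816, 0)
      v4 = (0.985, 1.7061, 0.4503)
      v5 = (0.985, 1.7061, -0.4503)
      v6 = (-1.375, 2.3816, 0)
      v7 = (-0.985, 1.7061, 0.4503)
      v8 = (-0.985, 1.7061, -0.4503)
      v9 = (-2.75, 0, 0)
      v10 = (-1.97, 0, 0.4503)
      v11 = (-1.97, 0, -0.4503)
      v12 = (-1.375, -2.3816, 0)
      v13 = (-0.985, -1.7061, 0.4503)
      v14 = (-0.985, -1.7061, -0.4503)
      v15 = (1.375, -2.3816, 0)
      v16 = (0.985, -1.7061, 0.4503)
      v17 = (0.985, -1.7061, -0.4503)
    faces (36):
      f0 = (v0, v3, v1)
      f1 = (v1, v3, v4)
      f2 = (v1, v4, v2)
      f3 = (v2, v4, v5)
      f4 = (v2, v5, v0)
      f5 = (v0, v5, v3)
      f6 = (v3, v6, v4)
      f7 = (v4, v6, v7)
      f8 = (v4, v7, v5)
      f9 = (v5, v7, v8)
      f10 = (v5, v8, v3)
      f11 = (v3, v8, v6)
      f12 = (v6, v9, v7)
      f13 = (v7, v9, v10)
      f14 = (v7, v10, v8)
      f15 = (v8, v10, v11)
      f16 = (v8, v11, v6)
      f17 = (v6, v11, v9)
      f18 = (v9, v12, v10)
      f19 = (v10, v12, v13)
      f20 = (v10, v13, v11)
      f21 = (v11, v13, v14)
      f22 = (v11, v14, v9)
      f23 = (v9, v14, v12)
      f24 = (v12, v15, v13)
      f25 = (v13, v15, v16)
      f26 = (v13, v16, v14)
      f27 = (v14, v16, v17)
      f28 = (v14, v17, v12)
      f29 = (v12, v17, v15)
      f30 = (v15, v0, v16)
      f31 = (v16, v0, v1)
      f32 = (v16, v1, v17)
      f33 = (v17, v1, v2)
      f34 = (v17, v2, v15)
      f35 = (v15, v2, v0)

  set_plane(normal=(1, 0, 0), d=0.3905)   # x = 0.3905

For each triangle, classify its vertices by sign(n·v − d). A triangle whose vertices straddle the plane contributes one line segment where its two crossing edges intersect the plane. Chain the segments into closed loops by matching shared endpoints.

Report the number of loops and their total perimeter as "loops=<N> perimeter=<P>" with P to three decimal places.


Straddling triangles (12 of 36):
  (v3,v6,v4) [+-+] → (0.3905, 2.3816, 0)–(0.3905, 1.87626, 0.336866)  len=0.6073
  (v4,v6,v7) [+--] → (0.3905, 1.87626, 0.336866)–(0.3905, 1.7061, 0.4503)  len=0.2045
  (v4,v7,v5) [+-+] → (0.3905, 1.7061, 0.4503)–(0.3905, 1.7061, -0.17852)  len=0.6288
  (v5,v7,v8) [+--] → (0.3905, 1.7061, -0.17852)–(0.3905, 1.7061, -0.4503)  len=0.2718
  (v5,v8,v3) [+-+] → (0.3905, 1.7061, -0.4503)–(0.3905, 2.09981, -0.187848)  len=0.4732
  (v3,v8,v6) [+--] → (0.3905, 2.09981, -0.187848)–(0.3905, 2.3816, 0)  len=0.3387
  (v12,v15,v13) [-+-] → (0.3905, -2.3816, 0)–(0.3905, -2.09981, 0.187848)  len=0.3387
  (v13,v15,v16) [-++] → (0.3905, -2.09981, 0.187848)–(0.3905, -1.7061, 0.4503)  len=0.4732
  (v13,v16,v14) [-+-] → (0.3905, -1.7061, 0.4503)–(0.3905, -1.7061, 0.17852)  len=0.2718
  (v14,v16,v17) [-++] → (0.3905, -1.7061, 0.17852)–(0.3905, -1.7061, -0.4503)  len=0.6288
  (v14,v17,v12) [-+-] → (0.3905, -1.7061, -0.4503)–(0.3905, -1.87626, -0.336866)  len=0.2045
  (v12,v17,v15) [-++] → (0.3905, -1.87626, -0.336866)–(0.3905, -2.3816, 0)  len=0.6073

Chained into 2 loop(s):
  loop 1: 6 segments, perimeter = 2.5243
  loop 2: 6 segments, perimeter = 2.5243
Total perimeter = 5.049

loops=2 perimeter=5.049
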